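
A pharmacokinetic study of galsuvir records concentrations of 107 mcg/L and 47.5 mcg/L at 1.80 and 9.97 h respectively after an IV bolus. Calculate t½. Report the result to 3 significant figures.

6.97 hours

k = ln(C₁/C₂) / (t₂ − t₁) = ln(107/47.5) / (9.97 − 1.80)
  = 0.8121 / 8.170 = 0.09940 h⁻¹
t½ = ln 2 / k = ln 2 / 0.09940 ≈ 6.97 hours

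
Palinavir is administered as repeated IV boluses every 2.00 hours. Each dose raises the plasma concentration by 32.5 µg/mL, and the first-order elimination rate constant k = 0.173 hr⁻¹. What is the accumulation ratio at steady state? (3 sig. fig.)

Fraction remaining after one interval: e^(−kτ) = e^(−0.1730 × 2.00) = 0.7075
R = 1 / (1 − 0.7075) = 1 / 0.2925 ≈ 3.42

3.42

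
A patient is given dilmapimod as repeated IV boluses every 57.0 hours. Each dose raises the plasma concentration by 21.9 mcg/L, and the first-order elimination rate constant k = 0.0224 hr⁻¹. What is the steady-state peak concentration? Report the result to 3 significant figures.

Fraction remaining after one interval: e^(−kτ) = e^(−0.02240 × 57.0) = 0.2789
R = 1 / (1 − 0.2789) = 1.387
Css,max = 21.9 × 1.387 ≈ 30.4 mcg/L

30.4 mcg/L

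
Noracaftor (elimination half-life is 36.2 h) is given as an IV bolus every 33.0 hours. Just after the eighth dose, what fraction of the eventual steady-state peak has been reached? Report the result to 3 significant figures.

k = ln 2 / 36.2 = 0.01915 h⁻¹
f_n = 1 − e^(−nkτ) = 1 − e^(−8 × 0.01915 × 33.0) = 1 − e^(−5.055) = 1 − 0.006377 ≈ 0.994

0.994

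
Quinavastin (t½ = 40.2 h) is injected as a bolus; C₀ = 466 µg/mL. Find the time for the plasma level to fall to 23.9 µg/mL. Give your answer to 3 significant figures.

172 hours

k = ln 2 / 40.2 = 0.01724 h⁻¹
C(t) = C₀ e^(−kt)  ⇒  t = ln(C₀/C) / k
t = ln(466/23.9) / 0.01724 = 2.970 / 0.01724 ≈ 172 hours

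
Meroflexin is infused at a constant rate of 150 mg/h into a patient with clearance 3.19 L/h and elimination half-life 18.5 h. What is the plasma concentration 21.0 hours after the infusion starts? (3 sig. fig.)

25.6 mg/L

Css = rate / CL = 150 / 3.19 = 47.02 mg/L
k = ln 2 / 18.5 = 0.03747 h⁻¹
C(t) = Css (1 − e^(−kt)) = 47.02 × (1 − e^(−0.7868)) = 47.02 × 0.5447 ≈ 25.6 mg/L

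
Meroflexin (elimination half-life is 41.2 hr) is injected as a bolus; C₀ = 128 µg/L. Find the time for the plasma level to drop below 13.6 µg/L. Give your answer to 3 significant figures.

k = ln 2 / 41.2 = 0.01682 hr⁻¹
C(t) = C₀ e^(−kt)  ⇒  t = ln(C₀/C) / k
t = ln(128/13.6) / 0.01682 = 2.242 / 0.01682 ≈ 133 hours

133 hours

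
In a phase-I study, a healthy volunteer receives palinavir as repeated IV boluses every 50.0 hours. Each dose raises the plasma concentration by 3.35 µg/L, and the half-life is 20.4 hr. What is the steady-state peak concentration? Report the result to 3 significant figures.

k = ln 2 / 20.4 = 0.03398 hr⁻¹
Fraction remaining after one interval: e^(−kτ) = e^(−0.03398 × 50.0) = 0.1829
R = 1 / (1 − 0.1829) = 1.224
Css,max = 3.35 × 1.224 ≈ 4.10 µg/L

4.10 µg/L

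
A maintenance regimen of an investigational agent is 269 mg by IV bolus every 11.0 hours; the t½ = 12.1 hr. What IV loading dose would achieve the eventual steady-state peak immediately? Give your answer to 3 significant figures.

575 mg

k = ln 2 / 12.1 = 0.05728 hr⁻¹
Accumulation ratio R = 1 / (1 − e^(−kτ)) = 1 / (1 − e^(−0.05728×11.0)) = 1 / (1 − 0.5325) = 2.139
Loading dose = maintenance dose × R = 269 × 2.139 ≈ 575 mg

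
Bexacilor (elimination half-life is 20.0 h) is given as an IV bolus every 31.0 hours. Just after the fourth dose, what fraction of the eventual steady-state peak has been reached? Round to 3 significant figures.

k = ln 2 / 20.0 = 0.03466 h⁻¹
f_n = 1 − e^(−nkτ) = 1 − e^(−4 × 0.03466 × 31.0) = 1 − e^(−4.298) = 1 − 0.01360 ≈ 0.986

0.986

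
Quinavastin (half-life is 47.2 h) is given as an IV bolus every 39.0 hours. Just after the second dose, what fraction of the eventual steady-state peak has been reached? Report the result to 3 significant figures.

0.682

k = ln 2 / 47.2 = 0.01469 h⁻¹
f_n = 1 − e^(−nkτ) = 1 − e^(−2 × 0.01469 × 39.0) = 1 − e^(−1.145) = 1 − 0.3181 ≈ 0.682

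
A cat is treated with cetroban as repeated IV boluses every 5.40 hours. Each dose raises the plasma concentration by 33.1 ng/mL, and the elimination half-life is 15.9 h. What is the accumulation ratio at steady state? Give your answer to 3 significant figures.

k = ln 2 / 15.9 = 0.04359 h⁻¹
Fraction remaining after one interval: e^(−kτ) = e^(−0.04359 × 5.40) = 0.7902
R = 1 / (1 − 0.7902) = 1 / 0.2098 ≈ 4.77

4.77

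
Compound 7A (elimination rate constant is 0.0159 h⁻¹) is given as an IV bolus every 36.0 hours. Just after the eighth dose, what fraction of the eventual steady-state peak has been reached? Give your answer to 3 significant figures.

f_n = 1 − e^(−nkτ) = 1 − e^(−8 × 0.01590 × 36.0) = 1 − e^(−4.579) = 1 − 0.01026 ≈ 0.990

0.990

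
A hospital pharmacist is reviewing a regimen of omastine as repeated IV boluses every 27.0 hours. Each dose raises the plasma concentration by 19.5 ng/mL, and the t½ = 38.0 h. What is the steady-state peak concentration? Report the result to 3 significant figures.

50.1 ng/mL

k = ln 2 / 38.0 = 0.01824 h⁻¹
Fraction remaining after one interval: e^(−kτ) = e^(−0.01824 × 27.0) = 0.6111
R = 1 / (1 − 0.6111) = 2.571
Css,max = 19.5 × 2.571 ≈ 50.1 ng/mL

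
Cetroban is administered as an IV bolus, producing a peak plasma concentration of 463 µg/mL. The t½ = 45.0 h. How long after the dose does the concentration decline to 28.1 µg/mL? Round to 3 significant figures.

182 hours

k = ln 2 / 45.0 = 0.01540 h⁻¹
C(t) = C₀ e^(−kt)  ⇒  t = ln(C₀/C) / k
t = ln(463/28.1) / 0.01540 = 2.802 / 0.01540 ≈ 182 hours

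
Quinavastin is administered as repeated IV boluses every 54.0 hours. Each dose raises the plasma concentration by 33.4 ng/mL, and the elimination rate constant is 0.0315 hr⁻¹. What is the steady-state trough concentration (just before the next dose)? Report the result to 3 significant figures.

Fraction remaining after one interval: e^(−kτ) = e^(−0.03150 × 54.0) = 0.1825
R = 1 / (1 − 0.1825) = 1.223
Css,max = 33.4 × 1.223 = 40.86 ng/mL
Css,min = Css,max × e^(−kτ) = 40.86 × 0.1825 ≈ 7.46 ng/mL

7.46 ng/mL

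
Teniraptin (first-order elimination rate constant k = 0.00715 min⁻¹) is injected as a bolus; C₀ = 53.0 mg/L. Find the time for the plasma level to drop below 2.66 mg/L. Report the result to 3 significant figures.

C(t) = C₀ e^(−kt)  ⇒  t = ln(C₀/C) / k
t = ln(53.0/2.66) / 0.007150 = 2.992 / 0.007150 ≈ 418 minutes

418 minutes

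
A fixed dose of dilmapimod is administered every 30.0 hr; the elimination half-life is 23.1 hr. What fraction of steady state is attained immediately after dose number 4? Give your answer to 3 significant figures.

k = ln 2 / 23.1 = 0.03001 hr⁻¹
f_n = 1 − e^(−nkτ) = 1 − e^(−4 × 0.03001 × 30.0) = 1 − e^(−3.601) = 1 − 0.02730 ≈ 0.973

0.973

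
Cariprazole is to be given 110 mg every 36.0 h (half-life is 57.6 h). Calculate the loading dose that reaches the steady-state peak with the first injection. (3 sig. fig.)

313 mg

k = ln 2 / 57.6 = 0.01203 h⁻¹
Accumulation ratio R = 1 / (1 − e^(−kτ)) = 1 / (1 − e^(−0.01203×36.0)) = 1 / (1 − 0.6484) = 2.844
Loading dose = maintenance dose × R = 110 × 2.844 ≈ 313 mg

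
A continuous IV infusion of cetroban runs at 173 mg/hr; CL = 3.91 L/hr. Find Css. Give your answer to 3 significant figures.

44.2 mg/L

Css = infusion rate / CL = 173 / 3.91 ≈ 44.2 mg/L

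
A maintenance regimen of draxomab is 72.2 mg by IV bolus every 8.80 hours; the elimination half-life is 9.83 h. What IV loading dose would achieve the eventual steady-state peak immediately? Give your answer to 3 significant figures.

k = ln 2 / 9.83 = 0.07051 h⁻¹
Accumulation ratio R = 1 / (1 − e^(−kτ)) = 1 / (1 − e^(−0.07051×8.80)) = 1 / (1 − 0.5377) = 2.163
Loading dose = maintenance dose × R = 72.2 × 2.163 ≈ 156 mg

156 mg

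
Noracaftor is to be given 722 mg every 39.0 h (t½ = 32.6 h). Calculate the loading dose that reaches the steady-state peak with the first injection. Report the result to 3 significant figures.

k = ln 2 / 32.6 = 0.02126 h⁻¹
Accumulation ratio R = 1 / (1 − e^(−kτ)) = 1 / (1 − e^(−0.02126×39.0)) = 1 / (1 − 0.4364) = 1.774
Loading dose = maintenance dose × R = 722 × 1.774 ≈ 1280 mg

1280 mg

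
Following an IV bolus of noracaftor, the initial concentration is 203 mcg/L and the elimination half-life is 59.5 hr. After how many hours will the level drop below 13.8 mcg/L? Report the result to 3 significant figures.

k = ln 2 / 59.5 = 0.01165 hr⁻¹
C(t) = C₀ e^(−kt)  ⇒  t = ln(C₀/C) / k
t = ln(203/13.8) / 0.01165 = 2.689 / 0.01165 ≈ 231 hours

231 hours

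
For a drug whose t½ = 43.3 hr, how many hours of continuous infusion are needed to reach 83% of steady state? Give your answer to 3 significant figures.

k = ln 2 / 43.3 = 0.01601 hr⁻¹
f = 1 − e^(−kt)  ⇒  t = −ln(1 − f) / k
t = −ln(1 − 0.83) / 0.01601 = 1.772 / 0.01601 ≈ 111 hours

111 hours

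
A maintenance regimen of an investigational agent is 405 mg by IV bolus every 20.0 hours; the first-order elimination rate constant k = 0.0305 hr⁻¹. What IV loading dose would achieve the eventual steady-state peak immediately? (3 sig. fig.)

887 mg

Accumulation ratio R = 1 / (1 − e^(−kτ)) = 1 / (1 − e^(−0.03050×20.0)) = 1 / (1 − 0.5434) = 2.190
Loading dose = maintenance dose × R = 405 × 2.190 ≈ 887 mg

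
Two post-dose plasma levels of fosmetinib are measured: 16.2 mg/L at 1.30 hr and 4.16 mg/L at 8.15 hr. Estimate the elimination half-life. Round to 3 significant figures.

3.49 hours

k = ln(C₁/C₂) / (t₂ − t₁) = ln(16.2/4.16) / (8.15 − 1.30)
  = 1.359 / 6.850 = 0.1985 hr⁻¹
t½ = ln 2 / k = ln 2 / 0.1985 ≈ 3.49 hours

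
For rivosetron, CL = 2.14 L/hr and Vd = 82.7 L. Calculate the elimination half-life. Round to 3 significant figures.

26.8 hours

k = CL / V = 2.14 / 82.7 = 0.02588 hr⁻¹
t½ = ln 2 / k = ln 2 / 0.02588 ≈ 26.8 hours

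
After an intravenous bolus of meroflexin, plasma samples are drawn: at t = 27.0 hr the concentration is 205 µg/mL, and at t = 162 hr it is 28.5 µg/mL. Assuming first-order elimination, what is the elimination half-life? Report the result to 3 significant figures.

k = ln(C₁/C₂) / (t₂ − t₁) = ln(205/28.5) / (162 − 27.0)
  = 1.973 / 135.0 = 0.01462 hr⁻¹
t½ = ln 2 / k = ln 2 / 0.01462 ≈ 47.4 hours

47.4 hours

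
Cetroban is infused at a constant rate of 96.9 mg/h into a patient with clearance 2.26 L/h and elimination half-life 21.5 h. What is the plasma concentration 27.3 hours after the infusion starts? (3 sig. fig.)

Css = rate / CL = 96.9 / 2.26 = 42.88 mg/L
k = ln 2 / 21.5 = 0.03224 h⁻¹
C(t) = Css (1 − e^(−kt)) = 42.88 × (1 − e^(−0.8801)) = 42.88 × 0.5853 ≈ 25.1 mg/L

25.1 mg/L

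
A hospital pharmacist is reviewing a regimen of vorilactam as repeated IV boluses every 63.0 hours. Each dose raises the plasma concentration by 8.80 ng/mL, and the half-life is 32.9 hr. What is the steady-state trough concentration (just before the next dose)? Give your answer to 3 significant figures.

3.18 ng/mL

k = ln 2 / 32.9 = 0.02107 hr⁻¹
Fraction remaining after one interval: e^(−kτ) = e^(−0.02107 × 63.0) = 0.2652
R = 1 / (1 − 0.2652) = 1.361
Css,max = 8.80 × 1.361 = 11.98 ng/mL
Css,min = Css,max × e^(−kτ) = 11.98 × 0.2652 ≈ 3.18 ng/mL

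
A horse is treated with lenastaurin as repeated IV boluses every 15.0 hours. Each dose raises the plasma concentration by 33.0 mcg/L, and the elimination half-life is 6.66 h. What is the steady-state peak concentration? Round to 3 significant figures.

41.8 mcg/L

k = ln 2 / 6.66 = 0.1041 h⁻¹
Fraction remaining after one interval: e^(−kτ) = e^(−0.1041 × 15.0) = 0.2099
R = 1 / (1 − 0.2099) = 1.266
Css,max = 33.0 × 1.266 ≈ 41.8 mcg/L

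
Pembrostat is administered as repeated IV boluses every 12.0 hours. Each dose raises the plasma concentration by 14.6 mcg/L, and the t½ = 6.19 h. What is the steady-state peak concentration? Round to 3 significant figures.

k = ln 2 / 6.19 = 0.1120 h⁻¹
Fraction remaining after one interval: e^(−kτ) = e^(−0.1120 × 12.0) = 0.2609
R = 1 / (1 − 0.2609) = 1.353
Css,max = 14.6 × 1.353 ≈ 19.8 mcg/L

19.8 mcg/L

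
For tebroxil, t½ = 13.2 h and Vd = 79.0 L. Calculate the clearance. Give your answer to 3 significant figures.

k = ln 2 / t½ = ln 2 / 13.2 = 0.05251 h⁻¹
CL = k · V = 0.05251 × 79.0 ≈ 4.15 L/h

4.15 L/h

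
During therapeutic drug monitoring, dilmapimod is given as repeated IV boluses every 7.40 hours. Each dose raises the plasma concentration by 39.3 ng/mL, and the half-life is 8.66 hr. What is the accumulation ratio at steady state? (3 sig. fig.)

k = ln 2 / 8.66 = 0.08004 hr⁻¹
Fraction remaining after one interval: e^(−kτ) = e^(−0.08004 × 7.40) = 0.5531
R = 1 / (1 − 0.5531) = 1 / 0.4469 ≈ 2.24

2.24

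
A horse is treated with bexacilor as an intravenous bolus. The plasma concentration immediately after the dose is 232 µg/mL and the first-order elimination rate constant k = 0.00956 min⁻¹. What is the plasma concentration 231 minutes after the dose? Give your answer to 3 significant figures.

C(t) = C₀ e^(−kt) = 232 × e^(−0.009560 × 231) = 232 × e^(−2.208) = 232 × 0.1099 ≈ 25.5 µg/mL

25.5 µg/mL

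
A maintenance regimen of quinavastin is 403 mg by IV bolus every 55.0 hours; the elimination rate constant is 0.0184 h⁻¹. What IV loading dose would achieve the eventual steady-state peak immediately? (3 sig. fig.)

633 mg

Accumulation ratio R = 1 / (1 − e^(−kτ)) = 1 / (1 − e^(−0.01840×55.0)) = 1 / (1 − 0.3635) = 1.571
Loading dose = maintenance dose × R = 403 × 1.571 ≈ 633 mg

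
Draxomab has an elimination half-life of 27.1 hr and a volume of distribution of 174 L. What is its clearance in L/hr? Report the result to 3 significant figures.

k = ln 2 / t½ = ln 2 / 27.1 = 0.02558 hr⁻¹
CL = k · V = 0.02558 × 174 ≈ 4.45 L/hr

4.45 L/hr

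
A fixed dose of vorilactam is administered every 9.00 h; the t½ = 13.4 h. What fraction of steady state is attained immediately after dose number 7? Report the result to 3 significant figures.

0.962

k = ln 2 / 13.4 = 0.05173 h⁻¹
f_n = 1 − e^(−nkτ) = 1 − e^(−7 × 0.05173 × 9.00) = 1 − e^(−3.259) = 1 − 0.03843 ≈ 0.962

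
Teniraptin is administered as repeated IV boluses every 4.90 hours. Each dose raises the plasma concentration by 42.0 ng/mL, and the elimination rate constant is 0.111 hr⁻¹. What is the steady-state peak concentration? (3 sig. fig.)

100 ng/mL

Fraction remaining after one interval: e^(−kτ) = e^(−0.1110 × 4.90) = 0.5805
R = 1 / (1 − 0.5805) = 2.384
Css,max = 42.0 × 2.384 ≈ 100 ng/mL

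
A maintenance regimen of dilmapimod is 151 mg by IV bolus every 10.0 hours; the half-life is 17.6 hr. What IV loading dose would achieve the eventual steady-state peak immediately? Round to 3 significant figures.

k = ln 2 / 17.6 = 0.03938 hr⁻¹
Accumulation ratio R = 1 / (1 − e^(−kτ)) = 1 / (1 − e^(−0.03938×10.0)) = 1 / (1 − 0.6745) = 3.072
Loading dose = maintenance dose × R = 151 × 3.072 ≈ 464 mg

464 mg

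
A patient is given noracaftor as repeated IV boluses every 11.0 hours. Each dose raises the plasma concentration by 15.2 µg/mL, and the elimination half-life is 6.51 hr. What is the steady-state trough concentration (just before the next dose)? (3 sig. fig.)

k = ln 2 / 6.51 = 0.1065 hr⁻¹
Fraction remaining after one interval: e^(−kτ) = e^(−0.1065 × 11.0) = 0.3100
R = 1 / (1 − 0.3100) = 1.449
Css,max = 15.2 × 1.449 = 22.03 µg/mL
Css,min = Css,max × e^(−kτ) = 22.03 × 0.3100 ≈ 6.83 µg/mL

6.83 µg/mL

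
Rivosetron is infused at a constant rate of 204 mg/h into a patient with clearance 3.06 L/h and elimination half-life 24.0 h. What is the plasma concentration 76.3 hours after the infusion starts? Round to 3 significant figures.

59.3 mg/L

Css = rate / CL = 204 / 3.06 = 66.67 mg/L
k = ln 2 / 24.0 = 0.02888 h⁻¹
C(t) = Css (1 − e^(−kt)) = 66.67 × (1 − e^(−2.204)) = 66.67 × 0.8896 ≈ 59.3 mg/L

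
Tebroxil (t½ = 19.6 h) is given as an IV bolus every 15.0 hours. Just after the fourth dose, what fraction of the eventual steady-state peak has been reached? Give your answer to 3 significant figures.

k = ln 2 / 19.6 = 0.03536 h⁻¹
f_n = 1 − e^(−nkτ) = 1 − e^(−4 × 0.03536 × 15.0) = 1 − e^(−2.122) = 1 − 0.1198 ≈ 0.880

0.880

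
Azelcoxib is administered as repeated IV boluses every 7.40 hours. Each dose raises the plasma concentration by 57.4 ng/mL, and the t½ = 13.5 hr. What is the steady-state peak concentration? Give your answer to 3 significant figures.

k = ln 2 / 13.5 = 0.05134 hr⁻¹
Fraction remaining after one interval: e^(−kτ) = e^(−0.05134 × 7.40) = 0.6839
R = 1 / (1 − 0.6839) = 3.164
Css,max = 57.4 × 3.164 ≈ 182 ng/mL

182 ng/mL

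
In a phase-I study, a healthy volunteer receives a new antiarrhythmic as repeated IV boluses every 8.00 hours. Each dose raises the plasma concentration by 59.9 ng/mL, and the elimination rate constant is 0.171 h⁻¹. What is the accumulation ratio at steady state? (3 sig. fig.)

1.34

Fraction remaining after one interval: e^(−kτ) = e^(−0.1710 × 8.00) = 0.2546
R = 1 / (1 − 0.2546) = 1 / 0.7454 ≈ 1.34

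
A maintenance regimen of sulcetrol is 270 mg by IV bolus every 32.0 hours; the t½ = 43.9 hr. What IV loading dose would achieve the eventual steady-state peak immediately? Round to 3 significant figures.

681 mg

k = ln 2 / 43.9 = 0.01579 hr⁻¹
Accumulation ratio R = 1 / (1 − e^(−kτ)) = 1 / (1 − e^(−0.01579×32.0)) = 1 / (1 − 0.6034) = 2.521
Loading dose = maintenance dose × R = 270 × 2.521 ≈ 681 mg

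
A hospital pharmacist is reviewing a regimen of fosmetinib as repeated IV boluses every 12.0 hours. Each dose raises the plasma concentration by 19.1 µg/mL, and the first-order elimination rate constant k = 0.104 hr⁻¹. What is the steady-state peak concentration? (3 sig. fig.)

26.8 µg/mL

Fraction remaining after one interval: e^(−kτ) = e^(−0.1040 × 12.0) = 0.2871
R = 1 / (1 − 0.2871) = 1.403
Css,max = 19.1 × 1.403 ≈ 26.8 µg/mL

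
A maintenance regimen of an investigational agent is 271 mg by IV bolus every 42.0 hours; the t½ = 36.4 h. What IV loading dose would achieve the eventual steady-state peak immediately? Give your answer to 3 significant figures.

k = ln 2 / 36.4 = 0.01904 h⁻¹
Accumulation ratio R = 1 / (1 − e^(−kτ)) = 1 / (1 − e^(−0.01904×42.0)) = 1 / (1 − 0.4494) = 1.816
Loading dose = maintenance dose × R = 271 × 1.816 ≈ 492 mg

492 mg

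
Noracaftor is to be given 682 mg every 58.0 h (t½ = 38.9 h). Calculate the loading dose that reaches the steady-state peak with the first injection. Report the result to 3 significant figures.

k = ln 2 / 38.9 = 0.01782 h⁻¹
Accumulation ratio R = 1 / (1 − e^(−kτ)) = 1 / (1 − e^(−0.01782×58.0)) = 1 / (1 − 0.3558) = 1.552
Loading dose = maintenance dose × R = 682 × 1.552 ≈ 1060 mg

1060 mg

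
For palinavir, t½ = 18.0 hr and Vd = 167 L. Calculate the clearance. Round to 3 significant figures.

6.43 L/hr

k = ln 2 / t½ = ln 2 / 18.0 = 0.03851 hr⁻¹
CL = k · V = 0.03851 × 167 ≈ 6.43 L/hr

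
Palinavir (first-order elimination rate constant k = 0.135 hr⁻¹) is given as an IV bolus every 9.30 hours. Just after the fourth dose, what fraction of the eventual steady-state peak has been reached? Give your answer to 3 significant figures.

0.993

f_n = 1 − e^(−nkτ) = 1 − e^(−4 × 0.1350 × 9.30) = 1 − e^(−5.022) = 1 − 0.006591 ≈ 0.993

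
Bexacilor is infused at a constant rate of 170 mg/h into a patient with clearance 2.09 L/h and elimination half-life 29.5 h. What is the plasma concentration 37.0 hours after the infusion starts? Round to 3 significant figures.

47.2 mg/L

Css = rate / CL = 170 / 2.09 = 81.34 mg/L
k = ln 2 / 29.5 = 0.02350 h⁻¹
C(t) = Css (1 − e^(−kt)) = 81.34 × (1 − e^(−0.8694)) = 81.34 × 0.5808 ≈ 47.2 mg/L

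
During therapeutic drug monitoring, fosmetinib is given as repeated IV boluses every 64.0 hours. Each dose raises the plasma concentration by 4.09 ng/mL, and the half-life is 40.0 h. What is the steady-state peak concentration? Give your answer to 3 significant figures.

k = ln 2 / 40.0 = 0.01733 h⁻¹
Fraction remaining after one interval: e^(−kτ) = e^(−0.01733 × 64.0) = 0.3299
R = 1 / (1 − 0.3299) = 1.492
Css,max = 4.09 × 1.492 ≈ 6.10 ng/mL

6.10 ng/mL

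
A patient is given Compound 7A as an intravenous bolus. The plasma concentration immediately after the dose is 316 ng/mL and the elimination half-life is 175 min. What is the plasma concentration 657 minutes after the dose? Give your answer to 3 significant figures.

23.4 ng/mL

k = ln 2 / 175 = 0.003961 min⁻¹
C(t) = C₀ e^(−kt) = 316 × e^(−0.003961 × 657) = 316 × e^(−2.602) = 316 × 0.07410 ≈ 23.4 ng/mL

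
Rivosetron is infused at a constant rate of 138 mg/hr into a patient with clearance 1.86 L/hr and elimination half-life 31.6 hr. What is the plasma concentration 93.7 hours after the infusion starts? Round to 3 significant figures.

Css = rate / CL = 138 / 1.86 = 74.19 mg/L
k = ln 2 / 31.6 = 0.02194 hr⁻¹
C(t) = Css (1 − e^(−kt)) = 74.19 × (1 − e^(−2.055)) = 74.19 × 0.8719 ≈ 64.7 mg/L

64.7 mg/L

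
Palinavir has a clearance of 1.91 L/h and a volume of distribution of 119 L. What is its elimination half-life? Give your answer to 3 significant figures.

43.2 hours

k = CL / V = 1.91 / 119 = 0.01605 h⁻¹
t½ = ln 2 / k = ln 2 / 0.01605 ≈ 43.2 hours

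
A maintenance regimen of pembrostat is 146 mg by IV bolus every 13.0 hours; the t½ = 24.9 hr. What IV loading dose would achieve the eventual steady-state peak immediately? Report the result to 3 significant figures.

481 mg

k = ln 2 / 24.9 = 0.02784 hr⁻¹
Accumulation ratio R = 1 / (1 − e^(−kτ)) = 1 / (1 − e^(−0.02784×13.0)) = 1 / (1 − 0.6964) = 3.293
Loading dose = maintenance dose × R = 146 × 3.293 ≈ 481 mg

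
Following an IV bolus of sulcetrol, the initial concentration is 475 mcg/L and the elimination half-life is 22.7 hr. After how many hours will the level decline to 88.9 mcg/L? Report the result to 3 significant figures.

k = ln 2 / 22.7 = 0.03054 hr⁻¹
C(t) = C₀ e^(−kt)  ⇒  t = ln(C₀/C) / k
t = ln(475/88.9) / 0.03054 = 1.676 / 0.03054 ≈ 54.9 hours

54.9 hours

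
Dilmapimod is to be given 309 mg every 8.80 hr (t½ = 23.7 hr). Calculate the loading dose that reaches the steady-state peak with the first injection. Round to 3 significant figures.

1360 mg

k = ln 2 / 23.7 = 0.02925 hr⁻¹
Accumulation ratio R = 1 / (1 − e^(−kτ)) = 1 / (1 − e^(−0.02925×8.80)) = 1 / (1 − 0.7731) = 4.407
Loading dose = maintenance dose × R = 309 × 4.407 ≈ 1360 mg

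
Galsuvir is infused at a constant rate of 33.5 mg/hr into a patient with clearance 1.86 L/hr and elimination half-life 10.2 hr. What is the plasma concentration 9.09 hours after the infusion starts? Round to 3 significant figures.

Css = rate / CL = 33.5 / 1.86 = 18.01 mg/L
k = ln 2 / 10.2 = 0.06796 hr⁻¹
C(t) = Css (1 − e^(−kt)) = 18.01 × (1 − e^(−0.6177)) = 18.01 × 0.4608 ≈ 8.30 mg/L

8.30 mg/L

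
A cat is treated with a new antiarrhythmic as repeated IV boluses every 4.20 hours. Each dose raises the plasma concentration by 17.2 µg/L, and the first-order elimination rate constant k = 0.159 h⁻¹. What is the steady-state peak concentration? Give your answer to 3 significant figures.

35.3 µg/L

Fraction remaining after one interval: e^(−kτ) = e^(−0.1590 × 4.20) = 0.5128
R = 1 / (1 − 0.5128) = 2.053
Css,max = 17.2 × 2.053 ≈ 35.3 µg/L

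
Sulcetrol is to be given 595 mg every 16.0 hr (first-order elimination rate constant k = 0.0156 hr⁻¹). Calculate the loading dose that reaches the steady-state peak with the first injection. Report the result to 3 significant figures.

2690 mg

Accumulation ratio R = 1 / (1 − e^(−kτ)) = 1 / (1 − e^(−0.01560×16.0)) = 1 / (1 − 0.7791) = 4.527
Loading dose = maintenance dose × R = 595 × 4.527 ≈ 2690 mg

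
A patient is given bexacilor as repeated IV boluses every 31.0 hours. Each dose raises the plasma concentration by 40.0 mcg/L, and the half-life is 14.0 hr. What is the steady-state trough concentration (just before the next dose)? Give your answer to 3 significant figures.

11.0 mcg/L

k = ln 2 / 14.0 = 0.04951 hr⁻¹
Fraction remaining after one interval: e^(−kτ) = e^(−0.04951 × 31.0) = 0.2155
R = 1 / (1 − 0.2155) = 1.275
Css,max = 40.0 × 1.275 = 50.99 mcg/L
Css,min = Css,max × e^(−kτ) = 50.99 × 0.2155 ≈ 11.0 mcg/L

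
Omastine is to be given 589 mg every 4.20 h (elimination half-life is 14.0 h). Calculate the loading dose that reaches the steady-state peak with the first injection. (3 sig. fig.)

3140 mg

k = ln 2 / 14.0 = 0.04951 h⁻¹
Accumulation ratio R = 1 / (1 − e^(−kτ)) = 1 / (1 − e^(−0.04951×4.20)) = 1 / (1 − 0.8123) = 5.326
Loading dose = maintenance dose × R = 589 × 5.326 ≈ 3140 mg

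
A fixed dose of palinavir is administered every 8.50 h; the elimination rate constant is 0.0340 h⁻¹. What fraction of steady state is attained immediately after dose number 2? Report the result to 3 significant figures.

f_n = 1 − e^(−nkτ) = 1 − e^(−2 × 0.03400 × 8.50) = 1 − e^(−0.5780) = 1 − 0.5610 ≈ 0.439

0.439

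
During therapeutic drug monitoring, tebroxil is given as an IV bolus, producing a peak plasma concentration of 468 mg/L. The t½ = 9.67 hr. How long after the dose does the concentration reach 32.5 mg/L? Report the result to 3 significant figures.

k = ln 2 / 9.67 = 0.07168 hr⁻¹
C(t) = C₀ e^(−kt)  ⇒  t = ln(C₀/C) / k
t = ln(468/32.5) / 0.07168 = 2.667 / 0.07168 ≈ 37.2 hours

37.2 hours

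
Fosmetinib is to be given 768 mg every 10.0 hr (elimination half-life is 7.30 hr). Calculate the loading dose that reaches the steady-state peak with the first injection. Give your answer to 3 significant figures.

k = ln 2 / 7.30 = 0.09495 hr⁻¹
Accumulation ratio R = 1 / (1 − e^(−kτ)) = 1 / (1 − e^(−0.09495×10.0)) = 1 / (1 − 0.3869) = 1.631
Loading dose = maintenance dose × R = 768 × 1.631 ≈ 1250 mg

1250 mg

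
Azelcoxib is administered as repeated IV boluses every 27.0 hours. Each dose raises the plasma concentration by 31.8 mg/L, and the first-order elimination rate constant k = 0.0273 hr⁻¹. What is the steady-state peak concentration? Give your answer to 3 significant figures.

Fraction remaining after one interval: e^(−kτ) = e^(−0.02730 × 27.0) = 0.4785
R = 1 / (1 − 0.4785) = 1.918
Css,max = 31.8 × 1.918 ≈ 61.0 mg/L

61.0 mg/L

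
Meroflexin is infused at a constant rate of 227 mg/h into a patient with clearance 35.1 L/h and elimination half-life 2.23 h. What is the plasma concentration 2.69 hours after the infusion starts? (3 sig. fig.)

Css = rate / CL = 227 / 35.1 = 6.467 µg/mL
k = ln 2 / 2.23 = 0.3108 h⁻¹
C(t) = Css (1 − e^(−kt)) = 6.467 × (1 − e^(−0.8361)) = 6.467 × 0.5666 ≈ 3.66 µg/mL

3.66 µg/mL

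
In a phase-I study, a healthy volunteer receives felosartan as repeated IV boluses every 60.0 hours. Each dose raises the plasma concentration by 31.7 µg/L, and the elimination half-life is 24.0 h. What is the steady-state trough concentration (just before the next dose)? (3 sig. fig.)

k = ln 2 / 24.0 = 0.02888 h⁻¹
Fraction remaining after one interval: e^(−kτ) = e^(−0.02888 × 60.0) = 0.1768
R = 1 / (1 − 0.1768) = 1.215
Css,max = 31.7 × 1.215 = 38.51 µg/L
Css,min = Css,max × e^(−kτ) = 38.51 × 0.1768 ≈ 6.81 µg/L

6.81 µg/L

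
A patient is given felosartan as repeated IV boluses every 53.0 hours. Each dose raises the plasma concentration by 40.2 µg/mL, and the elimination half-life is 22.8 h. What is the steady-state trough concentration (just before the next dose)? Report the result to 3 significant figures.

10.0 µg/mL

k = ln 2 / 22.8 = 0.03040 h⁻¹
Fraction remaining after one interval: e^(−kτ) = e^(−0.03040 × 53.0) = 0.1996
R = 1 / (1 − 0.1996) = 1.249
Css,max = 40.2 × 1.249 = 50.23 µg/mL
Css,min = Css,max × e^(−kτ) = 50.23 × 0.1996 ≈ 10.0 µg/mL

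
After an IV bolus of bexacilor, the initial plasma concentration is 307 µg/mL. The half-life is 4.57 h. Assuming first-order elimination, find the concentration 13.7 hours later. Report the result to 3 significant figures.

38.4 µg/mL

k = ln 2 / 4.57 = 0.1517 h⁻¹
C(t) = C₀ e^(−kt) = 307 × e^(−0.1517 × 13.7) = 307 × e^(−2.078) = 307 × 0.1252 ≈ 38.4 µg/mL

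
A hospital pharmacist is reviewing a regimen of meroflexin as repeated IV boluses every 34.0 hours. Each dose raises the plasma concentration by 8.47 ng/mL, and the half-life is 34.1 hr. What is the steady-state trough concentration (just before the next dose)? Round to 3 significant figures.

k = ln 2 / 34.1 = 0.02033 hr⁻¹
Fraction remaining after one interval: e^(−kτ) = e^(−0.02033 × 34.0) = 0.5010
R = 1 / (1 − 0.5010) = 2.004
Css,max = 8.47 × 2.004 = 16.97 ng/mL
Css,min = Css,max × e^(−kτ) = 16.97 × 0.5010 ≈ 8.50 ng/mL

8.50 ng/mL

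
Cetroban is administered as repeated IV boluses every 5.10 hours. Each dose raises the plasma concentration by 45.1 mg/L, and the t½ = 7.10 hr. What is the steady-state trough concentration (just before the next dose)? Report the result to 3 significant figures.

69.9 mg/L

k = ln 2 / 7.10 = 0.09763 hr⁻¹
Fraction remaining after one interval: e^(−kτ) = e^(−0.09763 × 5.10) = 0.6078
R = 1 / (1 − 0.6078) = 2.550
Css,max = 45.1 × 2.550 = 115.0 mg/L
Css,min = Css,max × e^(−kτ) = 115.0 × 0.6078 ≈ 69.9 mg/L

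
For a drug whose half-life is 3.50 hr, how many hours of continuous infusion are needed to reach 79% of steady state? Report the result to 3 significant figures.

k = ln 2 / 3.50 = 0.1980 hr⁻¹
f = 1 − e^(−kt)  ⇒  t = −ln(1 − f) / k
t = −ln(1 − 0.79) / 0.1980 = 1.561 / 0.1980 ≈ 7.88 hours

7.88 hours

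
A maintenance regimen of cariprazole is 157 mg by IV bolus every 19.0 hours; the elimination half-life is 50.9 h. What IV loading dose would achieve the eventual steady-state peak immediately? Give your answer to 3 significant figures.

k = ln 2 / 50.9 = 0.01362 h⁻¹
Accumulation ratio R = 1 / (1 − e^(−kτ)) = 1 / (1 − e^(−0.01362×19.0)) = 1 / (1 − 0.7720) = 4.386
Loading dose = maintenance dose × R = 157 × 4.386 ≈ 689 mg

689 mg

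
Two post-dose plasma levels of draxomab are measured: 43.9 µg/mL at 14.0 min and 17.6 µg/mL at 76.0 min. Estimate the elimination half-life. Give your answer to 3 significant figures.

k = ln(C₁/C₂) / (t₂ − t₁) = ln(43.9/17.6) / (76.0 − 14.0)
  = 0.9140 / 62.00 = 0.01474 min⁻¹
t½ = ln 2 / k = ln 2 / 0.01474 ≈ 47.0 minutes

47.0 minutes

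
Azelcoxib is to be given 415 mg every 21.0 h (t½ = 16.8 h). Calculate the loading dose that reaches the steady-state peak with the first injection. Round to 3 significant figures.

k = ln 2 / 16.8 = 0.04126 h⁻¹
Accumulation ratio R = 1 / (1 − e^(−kτ)) = 1 / (1 − e^(−0.04126×21.0)) = 1 / (1 − 0.4204) = 1.725
Loading dose = maintenance dose × R = 415 × 1.725 ≈ 716 mg

716 mg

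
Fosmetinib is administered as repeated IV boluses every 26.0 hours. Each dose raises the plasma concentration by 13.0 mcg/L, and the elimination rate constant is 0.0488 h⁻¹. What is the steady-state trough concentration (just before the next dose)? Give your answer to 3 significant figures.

5.08 mcg/L

Fraction remaining after one interval: e^(−kτ) = e^(−0.04880 × 26.0) = 0.2812
R = 1 / (1 − 0.2812) = 1.391
Css,max = 13.0 × 1.391 = 18.08 mcg/L
Css,min = Css,max × e^(−kτ) = 18.08 × 0.2812 ≈ 5.08 mcg/L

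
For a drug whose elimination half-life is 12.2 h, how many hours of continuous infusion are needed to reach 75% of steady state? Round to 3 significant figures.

k = ln 2 / 12.2 = 0.05682 h⁻¹
f = 1 − e^(−kt)  ⇒  t = −ln(1 − f) / k
t = −ln(1 − 0.75) / 0.05682 = 1.386 / 0.05682 ≈ 24.4 hours

24.4 hours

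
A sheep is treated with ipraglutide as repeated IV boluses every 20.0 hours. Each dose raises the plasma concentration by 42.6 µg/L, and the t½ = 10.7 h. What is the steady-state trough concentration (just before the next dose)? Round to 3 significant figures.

16.1 µg/L

k = ln 2 / 10.7 = 0.06478 h⁻¹
Fraction remaining after one interval: e^(−kτ) = e^(−0.06478 × 20.0) = 0.2737
R = 1 / (1 − 0.2737) = 1.377
Css,max = 42.6 × 1.377 = 58.66 µg/L
Css,min = Css,max × e^(−kτ) = 58.66 × 0.2737 ≈ 16.1 µg/L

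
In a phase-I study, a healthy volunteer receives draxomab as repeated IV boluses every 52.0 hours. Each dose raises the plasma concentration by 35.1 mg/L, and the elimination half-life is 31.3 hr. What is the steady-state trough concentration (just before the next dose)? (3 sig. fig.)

k = ln 2 / 31.3 = 0.02215 hr⁻¹
Fraction remaining after one interval: e^(−kτ) = e^(−0.02215 × 52.0) = 0.3161
R = 1 / (1 − 0.3161) = 1.462
Css,max = 35.1 × 1.462 = 51.33 mg/L
Css,min = Css,max × e^(−kτ) = 51.33 × 0.3161 ≈ 16.2 mg/L

16.2 mg/L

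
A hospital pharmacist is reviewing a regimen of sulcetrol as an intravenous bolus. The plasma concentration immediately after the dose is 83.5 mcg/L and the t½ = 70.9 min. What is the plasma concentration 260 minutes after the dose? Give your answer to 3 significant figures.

6.57 mcg/L

k = ln 2 / 70.9 = 0.009776 min⁻¹
260 min is 3.667 half-lives, so C = 83.5 × (1/2)^3.667 = 83.5 × 0.07872 ≈ 6.57 mcg/L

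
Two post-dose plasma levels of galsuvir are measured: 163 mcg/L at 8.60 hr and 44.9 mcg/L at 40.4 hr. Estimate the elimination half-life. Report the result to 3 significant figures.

k = ln(C₁/C₂) / (t₂ − t₁) = ln(163/44.9) / (40.4 − 8.60)
  = 1.289 / 31.80 = 0.04054 hr⁻¹
t½ = ln 2 / k = ln 2 / 0.04054 ≈ 17.1 hours

17.1 hours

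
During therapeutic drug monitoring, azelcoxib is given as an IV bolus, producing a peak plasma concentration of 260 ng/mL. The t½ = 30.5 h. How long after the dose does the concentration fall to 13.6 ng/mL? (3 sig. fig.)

130 hours

k = ln 2 / 30.5 = 0.02273 h⁻¹
C(t) = C₀ e^(−kt)  ⇒  t = ln(C₀/C) / k
t = ln(260/13.6) / 0.02273 = 2.951 / 0.02273 ≈ 130 hours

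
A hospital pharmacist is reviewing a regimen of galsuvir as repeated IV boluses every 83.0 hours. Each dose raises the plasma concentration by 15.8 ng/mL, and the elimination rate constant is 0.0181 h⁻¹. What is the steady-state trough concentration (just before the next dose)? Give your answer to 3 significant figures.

4.52 ng/mL

Fraction remaining after one interval: e^(−kτ) = e^(−0.01810 × 83.0) = 0.2226
R = 1 / (1 − 0.2226) = 1.286
Css,max = 15.8 × 1.286 = 20.32 ng/mL
Css,min = Css,max × e^(−kτ) = 20.32 × 0.2226 ≈ 4.52 ng/mL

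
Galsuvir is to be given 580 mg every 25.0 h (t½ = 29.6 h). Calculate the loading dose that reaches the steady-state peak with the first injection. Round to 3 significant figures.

k = ln 2 / 29.6 = 0.02342 h⁻¹
Accumulation ratio R = 1 / (1 − e^(−kτ)) = 1 / (1 − e^(−0.02342×25.0)) = 1 / (1 − 0.5569) = 2.257
Loading dose = maintenance dose × R = 580 × 2.257 ≈ 1310 mg

1310 mg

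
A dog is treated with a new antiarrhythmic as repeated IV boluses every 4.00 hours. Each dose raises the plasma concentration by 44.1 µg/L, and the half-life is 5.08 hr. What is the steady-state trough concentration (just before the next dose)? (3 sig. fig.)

60.7 µg/L

k = ln 2 / 5.08 = 0.1364 hr⁻¹
Fraction remaining after one interval: e^(−kτ) = e^(−0.1364 × 4.00) = 0.5794
R = 1 / (1 − 0.5794) = 2.377
Css,max = 44.1 × 2.377 = 104.8 µg/L
Css,min = Css,max × e^(−kτ) = 104.8 × 0.5794 ≈ 60.7 µg/L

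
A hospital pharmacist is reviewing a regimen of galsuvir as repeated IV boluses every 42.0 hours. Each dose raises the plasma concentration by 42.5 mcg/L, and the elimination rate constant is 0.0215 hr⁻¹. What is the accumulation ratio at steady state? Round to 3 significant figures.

Fraction remaining after one interval: e^(−kτ) = e^(−0.02150 × 42.0) = 0.4054
R = 1 / (1 − 0.4054) = 1 / 0.5946 ≈ 1.68

1.68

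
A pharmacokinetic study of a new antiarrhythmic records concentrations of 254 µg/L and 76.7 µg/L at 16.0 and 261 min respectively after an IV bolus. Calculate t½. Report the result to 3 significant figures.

142 minutes

k = ln(C₁/C₂) / (t₂ − t₁) = ln(254/76.7) / (261 − 16.0)
  = 1.197 / 245.0 = 0.004887 min⁻¹
t½ = ln 2 / k = ln 2 / 0.004887 ≈ 142 minutes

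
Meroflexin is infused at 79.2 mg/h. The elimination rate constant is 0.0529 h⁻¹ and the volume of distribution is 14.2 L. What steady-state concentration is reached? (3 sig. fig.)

CL = k · V = 0.0529 × 14.2 = 0.7512 L/h
Css = rate / CL = 79.2 / 0.7512 ≈ 105 µg/mL

105 µg/mL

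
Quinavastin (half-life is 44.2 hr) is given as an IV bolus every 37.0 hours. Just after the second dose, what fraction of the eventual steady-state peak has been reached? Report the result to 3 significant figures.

0.687

k = ln 2 / 44.2 = 0.01568 hr⁻¹
f_n = 1 − e^(−nkτ) = 1 − e^(−2 × 0.01568 × 37.0) = 1 − e^(−1.160) = 1 − 0.3133 ≈ 0.687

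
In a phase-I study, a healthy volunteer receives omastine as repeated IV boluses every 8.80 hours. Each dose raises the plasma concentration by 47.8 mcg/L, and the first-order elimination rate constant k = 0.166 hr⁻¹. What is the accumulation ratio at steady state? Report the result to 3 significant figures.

1.30

Fraction remaining after one interval: e^(−kτ) = e^(−0.1660 × 8.80) = 0.2321
R = 1 / (1 − 0.2321) = 1 / 0.7679 ≈ 1.30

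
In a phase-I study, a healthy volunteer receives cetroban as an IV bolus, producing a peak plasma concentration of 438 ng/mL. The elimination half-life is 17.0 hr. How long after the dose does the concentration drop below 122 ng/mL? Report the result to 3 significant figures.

31.3 hours

k = ln 2 / 17.0 = 0.04077 hr⁻¹
C(t) = C₀ e^(−kt)  ⇒  t = ln(C₀/C) / k
t = ln(438/122) / 0.04077 = 1.278 / 0.04077 ≈ 31.3 hours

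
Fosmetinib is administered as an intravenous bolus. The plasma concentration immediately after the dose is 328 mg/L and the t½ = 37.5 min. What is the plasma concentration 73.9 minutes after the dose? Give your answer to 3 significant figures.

k = ln 2 / 37.5 = 0.01848 min⁻¹
73.9 min is 1.971 half-lives, so C = 328 × (1/2)^1.971 = 328 × 0.2551 ≈ 83.7 mg/L

83.7 mg/L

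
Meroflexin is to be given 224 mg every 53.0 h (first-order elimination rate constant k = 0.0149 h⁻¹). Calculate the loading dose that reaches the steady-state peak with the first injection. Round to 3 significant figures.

410 mg

Accumulation ratio R = 1 / (1 − e^(−kτ)) = 1 / (1 − e^(−0.01490×53.0)) = 1 / (1 − 0.4540) = 1.831
Loading dose = maintenance dose × R = 224 × 1.831 ≈ 410 mg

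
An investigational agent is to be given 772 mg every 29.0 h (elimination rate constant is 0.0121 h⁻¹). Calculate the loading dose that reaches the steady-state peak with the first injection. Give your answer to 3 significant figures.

Accumulation ratio R = 1 / (1 − e^(−kτ)) = 1 / (1 − e^(−0.01210×29.0)) = 1 / (1 − 0.7041) = 3.379
Loading dose = maintenance dose × R = 772 × 3.379 ≈ 2610 mg

2610 mg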